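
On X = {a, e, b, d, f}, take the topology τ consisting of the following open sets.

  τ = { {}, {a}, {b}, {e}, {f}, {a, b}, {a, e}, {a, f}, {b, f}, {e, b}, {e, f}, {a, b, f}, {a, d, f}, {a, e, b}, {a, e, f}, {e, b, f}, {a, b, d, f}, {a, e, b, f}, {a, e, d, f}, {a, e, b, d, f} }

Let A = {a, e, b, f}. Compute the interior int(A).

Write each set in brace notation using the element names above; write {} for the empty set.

{a, e, b, f}

interior: largest open inside A is {a, e, b, f} (from {}, {f}, {b}, {a}, {e}, {a, f}, {b, f}, {a, b}, {a, e}, {e, f}, {e, b}, {a, b, f}, {a, e, f}, {e, b, f}, {a, e, b}, {a, e, b, f})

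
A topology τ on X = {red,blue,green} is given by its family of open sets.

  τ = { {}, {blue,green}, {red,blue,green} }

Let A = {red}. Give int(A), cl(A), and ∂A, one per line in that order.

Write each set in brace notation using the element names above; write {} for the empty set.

int(A) = {}
cl(A)  = {red}
∂A     = {red}

open subsets of A: {}; so int(A) = {}
closure: X∖int(X∖A) = X∖{blue,green} = {red}
∂A = {red} minus {} = {red}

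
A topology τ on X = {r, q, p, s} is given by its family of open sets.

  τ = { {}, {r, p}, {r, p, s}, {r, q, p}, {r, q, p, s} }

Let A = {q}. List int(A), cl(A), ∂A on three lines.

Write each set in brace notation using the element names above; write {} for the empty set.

interior: largest open inside A is {} (from {})
cl via duality: int({r, p, s}) = {r, p, s}, so X∖{r, p, s} = {q}
cl∖int = {q}

int(A) = {}
cl(A)  = {q}
∂A     = {q}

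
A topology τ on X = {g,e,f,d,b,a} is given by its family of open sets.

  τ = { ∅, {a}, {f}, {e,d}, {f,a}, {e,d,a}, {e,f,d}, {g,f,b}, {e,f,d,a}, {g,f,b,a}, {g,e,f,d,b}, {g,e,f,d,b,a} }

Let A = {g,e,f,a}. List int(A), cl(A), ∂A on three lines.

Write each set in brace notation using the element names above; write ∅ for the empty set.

interior: largest open inside A is {f,a} (from ∅, {f}, {a}, {f,a})
cl via duality: int({d,b}) = ∅, so X∖∅ = {g,e,f,d,b,a}
cl∖int = {g,e,d,b}

int(A) = {f,a}
cl(A)  = {g,e,f,d,b,a}
∂A     = {g,e,d,b}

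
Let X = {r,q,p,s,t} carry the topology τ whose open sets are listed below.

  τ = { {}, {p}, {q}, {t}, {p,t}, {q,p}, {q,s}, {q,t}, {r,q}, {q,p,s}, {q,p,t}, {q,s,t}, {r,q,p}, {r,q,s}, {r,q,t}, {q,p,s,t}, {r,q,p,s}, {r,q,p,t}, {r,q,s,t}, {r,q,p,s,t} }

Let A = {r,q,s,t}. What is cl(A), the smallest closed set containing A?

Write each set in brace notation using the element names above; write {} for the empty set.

closure: X∖int(X∖A) = X∖{p} = {r,q,s,t}

{r,q,s,t}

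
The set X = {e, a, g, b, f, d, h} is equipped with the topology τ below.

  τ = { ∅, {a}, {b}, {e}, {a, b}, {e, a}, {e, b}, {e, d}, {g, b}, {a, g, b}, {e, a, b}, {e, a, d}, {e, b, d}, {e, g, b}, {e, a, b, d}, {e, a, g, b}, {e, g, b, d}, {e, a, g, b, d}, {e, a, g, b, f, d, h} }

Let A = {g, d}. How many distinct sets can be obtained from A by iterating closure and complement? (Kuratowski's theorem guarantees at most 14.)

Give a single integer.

closure: X∖int(X∖A) = X∖{e, a, b} = {g, f, d, h}
Let k=closure and c=complement:
  1. A     = {g, d}
  2. kA    = {g, f, d, h}
  3. cA    = {e, a, b, f, h}
  4. ckA   = {e, a, b}
  5. kcA   = {e, a, g, b, f, d, h}
  6. ckcA  = ∅
— saturated at 6

6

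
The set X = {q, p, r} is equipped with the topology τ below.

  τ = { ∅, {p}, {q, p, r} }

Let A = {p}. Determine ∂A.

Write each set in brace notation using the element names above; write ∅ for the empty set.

{q, r}

U open, U⊆A: ∅, {p}. int(A) = ⋃ = {p}
X∖A={q, r}, int(X∖A)=∅, hence cl(A)={q, p, r}
∂A: remove int from cl → {q, r}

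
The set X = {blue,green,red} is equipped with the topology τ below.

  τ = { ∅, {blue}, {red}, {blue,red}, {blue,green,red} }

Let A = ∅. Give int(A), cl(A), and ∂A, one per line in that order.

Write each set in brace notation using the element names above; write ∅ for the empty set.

int(A) = ∅
cl(A)  = ∅
∂A     = ∅

interior: largest open inside A is ∅ (from ∅)
cl via duality: int({blue,green,red}) = {blue,green,red}, so X∖{blue,green,red} = ∅
cl∖int = ∅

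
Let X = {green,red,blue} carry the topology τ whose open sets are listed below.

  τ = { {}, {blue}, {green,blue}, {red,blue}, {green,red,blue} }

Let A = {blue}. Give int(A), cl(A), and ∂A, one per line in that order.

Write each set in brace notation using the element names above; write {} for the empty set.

int(A) = {blue}
cl(A)  = {green,red,blue}
∂A     = {green,red}

open subsets of A: {}, {blue}; so int(A) = {blue}
closure: X∖int(X∖A) = X∖{} = {green,red,blue}
∂A = {green,red,blue} minus {blue} = {green,red}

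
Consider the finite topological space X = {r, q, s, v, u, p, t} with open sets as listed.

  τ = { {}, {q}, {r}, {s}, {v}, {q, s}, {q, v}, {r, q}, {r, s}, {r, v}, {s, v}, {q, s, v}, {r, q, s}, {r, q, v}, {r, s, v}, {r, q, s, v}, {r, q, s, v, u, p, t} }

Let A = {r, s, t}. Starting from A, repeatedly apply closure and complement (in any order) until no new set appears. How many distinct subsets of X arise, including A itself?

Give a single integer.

complement {q, v, u, p}; its interior {q, v}; cl(A) = X∖{q, v} = {r, s, u, p, t}
With k = closure, c = complement:
  1. A     = {r, s, t}
  2. kA    = {r, s, u, p, t}
  3. cA    = {q, v, u, p}
  4. ckA   = {q, v}
  5. kcA   = {q, v, u, p, t}
  6. ckcA  = {r, s}
k, c of each give nothing new

6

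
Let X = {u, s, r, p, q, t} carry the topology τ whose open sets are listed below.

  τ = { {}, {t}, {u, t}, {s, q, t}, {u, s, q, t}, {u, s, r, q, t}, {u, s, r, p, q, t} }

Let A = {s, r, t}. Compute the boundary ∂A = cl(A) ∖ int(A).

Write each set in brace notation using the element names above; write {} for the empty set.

U open, U⊆A: {}, {t}. int(A) = ⋃ = {t}
X∖A={u, p, q}, int(X∖A)={}, hence cl(A)={u, s, r, p, q, t}
∂A: remove int from cl → {u, s, r, p, q}

{u, s, r, p, q}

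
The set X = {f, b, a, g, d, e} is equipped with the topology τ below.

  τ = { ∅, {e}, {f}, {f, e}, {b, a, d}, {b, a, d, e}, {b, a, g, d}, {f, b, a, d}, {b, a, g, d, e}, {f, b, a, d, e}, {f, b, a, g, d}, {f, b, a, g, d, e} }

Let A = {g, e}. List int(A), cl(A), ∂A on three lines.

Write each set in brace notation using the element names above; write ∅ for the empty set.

int(A) = {e}
cl(A)  = {g, e}
∂A     = {g}

opens ⊆ A: ∅, {e}; union → int = {e}
complement {f, b, a, d}; its interior {f, b, a, d}; cl(A) = X∖{f, b, a, d} = {g, e}
boundary = {g, e} ∖ {e} = {g}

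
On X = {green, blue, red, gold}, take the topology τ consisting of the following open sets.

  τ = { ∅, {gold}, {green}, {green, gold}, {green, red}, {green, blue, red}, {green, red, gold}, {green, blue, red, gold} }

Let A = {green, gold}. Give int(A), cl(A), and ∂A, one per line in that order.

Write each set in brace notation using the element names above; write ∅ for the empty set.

int(A) = {green, gold}
cl(A)  = {green, blue, red, gold}
∂A     = {blue, red}

open subsets of A: ∅, {gold}, {green}, {green, gold}; so int(A) = {green, gold}
closure: X∖int(X∖A) = X∖∅ = {green, blue, red, gold}
∂A = {green, blue, red, gold} minus {green, gold} = {blue, red}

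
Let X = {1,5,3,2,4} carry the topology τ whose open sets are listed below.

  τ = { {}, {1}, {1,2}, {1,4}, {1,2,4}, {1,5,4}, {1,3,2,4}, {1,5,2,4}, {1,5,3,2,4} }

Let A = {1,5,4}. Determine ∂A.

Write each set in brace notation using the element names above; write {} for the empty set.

{3,2}

U open, U⊆A: {}, {1}, {1,4}, {1,5,4}. int(A) = ⋃ = {1,5,4}
X∖A={3,2}, int(X∖A)={}, hence cl(A)={1,5,3,2,4}
∂A: remove int from cl → {3,2}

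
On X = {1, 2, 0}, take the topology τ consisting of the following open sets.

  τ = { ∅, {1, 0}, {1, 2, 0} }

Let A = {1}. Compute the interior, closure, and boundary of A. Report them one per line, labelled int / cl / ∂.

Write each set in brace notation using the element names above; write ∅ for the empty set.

int(A) = ∅
cl(A)  = {1, 2, 0}
∂A     = {1, 2, 0}

U open, U⊆A: ∅. int(A) = ⋃ = ∅
X∖A={2, 0}, int(X∖A)=∅, hence cl(A)={1, 2, 0}
∂A: remove int from cl → {1, 2, 0}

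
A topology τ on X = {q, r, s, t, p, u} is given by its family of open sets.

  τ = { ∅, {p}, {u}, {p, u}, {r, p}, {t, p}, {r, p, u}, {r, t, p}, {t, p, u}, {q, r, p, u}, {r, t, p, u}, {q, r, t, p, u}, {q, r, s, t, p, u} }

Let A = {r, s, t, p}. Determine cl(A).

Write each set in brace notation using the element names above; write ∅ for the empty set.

closure: X∖int(X∖A) = X∖{u} = {q, r, s, t, p}

{q, r, s, t, p}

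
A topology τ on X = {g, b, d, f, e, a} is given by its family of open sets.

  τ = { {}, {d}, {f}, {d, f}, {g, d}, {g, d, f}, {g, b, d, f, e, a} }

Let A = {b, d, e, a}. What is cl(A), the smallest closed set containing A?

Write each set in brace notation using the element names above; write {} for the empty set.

closure: X∖int(X∖A) = X∖{f} = {g, b, d, e, a}

{g, b, d, e, a}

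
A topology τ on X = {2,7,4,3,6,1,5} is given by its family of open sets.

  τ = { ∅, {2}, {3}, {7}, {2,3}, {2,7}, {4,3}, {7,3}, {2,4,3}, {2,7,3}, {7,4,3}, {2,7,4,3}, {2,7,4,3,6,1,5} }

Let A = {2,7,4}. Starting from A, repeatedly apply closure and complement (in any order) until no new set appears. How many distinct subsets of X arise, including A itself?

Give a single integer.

8

X∖A={3,6,1,5}, int(X∖A)={3}, hence cl(A)={2,7,4,6,1,5}
Orbit (k=closure, c=complement):
  1. A     = {2,7,4}
  2. kA    = {2,7,4,6,1,5}
  3. cA    = {3,6,1,5}
  4. ckA   = {3}
  5. kcA   = {4,3,6,1,5}
  6. ckcA  = {2,7}
  7. kckcA = {2,7,6,1,5}
  8. ckckcA = {4,3}
(closed under both — stop)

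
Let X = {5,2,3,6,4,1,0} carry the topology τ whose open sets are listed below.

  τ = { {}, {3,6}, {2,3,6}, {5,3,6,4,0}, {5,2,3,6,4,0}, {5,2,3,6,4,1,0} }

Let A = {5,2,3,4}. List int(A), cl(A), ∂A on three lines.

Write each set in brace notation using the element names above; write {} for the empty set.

int(A) = {}
cl(A)  = {5,2,3,6,4,1,0}
∂A     = {5,2,3,6,4,1,0}

opens ⊆ A: {}; union → int = {}
complement {6,1,0}; its interior {}; cl(A) = X∖{} = {5,2,3,6,4,1,0}
boundary = {5,2,3,6,4,1,0} ∖ {} = {5,2,3,6,4,1,0}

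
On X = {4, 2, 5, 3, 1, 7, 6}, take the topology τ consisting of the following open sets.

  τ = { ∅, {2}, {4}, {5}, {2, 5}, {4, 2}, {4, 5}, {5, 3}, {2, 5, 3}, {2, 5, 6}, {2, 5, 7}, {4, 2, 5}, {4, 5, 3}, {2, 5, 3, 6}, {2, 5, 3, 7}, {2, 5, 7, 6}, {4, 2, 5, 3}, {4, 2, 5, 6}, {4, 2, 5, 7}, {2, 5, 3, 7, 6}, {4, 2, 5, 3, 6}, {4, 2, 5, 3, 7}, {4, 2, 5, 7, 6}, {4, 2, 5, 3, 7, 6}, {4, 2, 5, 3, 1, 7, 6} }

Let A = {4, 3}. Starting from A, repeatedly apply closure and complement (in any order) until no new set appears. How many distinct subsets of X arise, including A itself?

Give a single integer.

8

complement {2, 5, 1, 7, 6}; its interior {2, 5, 7, 6}; cl(A) = X∖{2, 5, 7, 6} = {4, 3, 1}
With k = closure, c = complement:
  1. A     = {4, 3}
  2. kA    = {4, 3, 1}
  3. cA    = {2, 5, 1, 7, 6}
  4. ckA   = {2, 5, 7, 6}
  5. kcA   = {2, 5, 3, 1, 7, 6}
  6. ckcA  = {4}
  7. kckcA = {4, 1}
  8. ckckcA = {2, 5, 3, 7, 6}
k, c of each give nothing new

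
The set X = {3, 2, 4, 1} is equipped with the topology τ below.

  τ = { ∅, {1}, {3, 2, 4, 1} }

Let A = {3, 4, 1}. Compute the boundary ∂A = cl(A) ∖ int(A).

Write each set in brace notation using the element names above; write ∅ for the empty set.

open subsets of A: ∅, {1}; so int(A) = {1}
closure: X∖int(X∖A) = X∖∅ = {3, 2, 4, 1}
∂A = {3, 2, 4, 1} minus {1} = {3, 2, 4}

{3, 2, 4}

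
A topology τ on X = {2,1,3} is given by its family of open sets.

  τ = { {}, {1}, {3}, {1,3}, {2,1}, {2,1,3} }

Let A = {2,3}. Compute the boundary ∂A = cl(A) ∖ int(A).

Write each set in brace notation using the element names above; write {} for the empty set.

{2}

U open, U⊆A: {}, {3}. int(A) = ⋃ = {3}
X∖A={1}, int(X∖A)={1}, hence cl(A)={2,3}
∂A: remove int from cl → {2}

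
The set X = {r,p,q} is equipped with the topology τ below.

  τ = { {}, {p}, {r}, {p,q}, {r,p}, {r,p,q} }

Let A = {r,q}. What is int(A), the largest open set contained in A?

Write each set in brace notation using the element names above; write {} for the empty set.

opens ⊆ A: {}, {r}; union → int = {r}

{r}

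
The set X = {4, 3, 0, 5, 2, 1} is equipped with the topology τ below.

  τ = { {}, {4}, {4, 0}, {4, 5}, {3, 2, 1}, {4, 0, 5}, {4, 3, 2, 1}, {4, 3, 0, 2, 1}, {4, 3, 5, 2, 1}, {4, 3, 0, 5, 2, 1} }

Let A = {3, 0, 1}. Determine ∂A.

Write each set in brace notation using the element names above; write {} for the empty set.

{3, 0, 2, 1}

U open, U⊆A: {}. int(A) = ⋃ = {}
X∖A={4, 5, 2}, int(X∖A)={4, 5}, hence cl(A)={3, 0, 2, 1}
∂A: remove int from cl → {3, 0, 2, 1}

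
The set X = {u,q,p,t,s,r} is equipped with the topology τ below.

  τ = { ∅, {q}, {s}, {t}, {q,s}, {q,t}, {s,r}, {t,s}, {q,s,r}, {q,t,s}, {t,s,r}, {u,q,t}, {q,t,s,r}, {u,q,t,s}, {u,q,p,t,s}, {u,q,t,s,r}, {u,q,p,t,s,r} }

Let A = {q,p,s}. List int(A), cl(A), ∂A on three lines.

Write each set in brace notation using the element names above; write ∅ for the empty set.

interior: largest open inside A is {q,s} (from ∅, {q}, {s}, {q,s})
cl via duality: int({u,t,r}) = {t}, so X∖{t} = {u,q,p,s,r}
cl∖int = {u,p,r}

int(A) = {q,s}
cl(A)  = {u,q,p,s,r}
∂A     = {u,p,r}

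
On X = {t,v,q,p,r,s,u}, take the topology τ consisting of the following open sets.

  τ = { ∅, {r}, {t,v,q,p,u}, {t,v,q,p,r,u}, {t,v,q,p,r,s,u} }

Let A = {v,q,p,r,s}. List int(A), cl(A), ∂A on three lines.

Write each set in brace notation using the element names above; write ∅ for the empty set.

interior: largest open inside A is {r} (from ∅, {r})
cl via duality: int({t,u}) = ∅, so X∖∅ = {t,v,q,p,r,s,u}
cl∖int = {t,v,q,p,s,u}

int(A) = {r}
cl(A)  = {t,v,q,p,r,s,u}
∂A     = {t,v,q,p,s,u}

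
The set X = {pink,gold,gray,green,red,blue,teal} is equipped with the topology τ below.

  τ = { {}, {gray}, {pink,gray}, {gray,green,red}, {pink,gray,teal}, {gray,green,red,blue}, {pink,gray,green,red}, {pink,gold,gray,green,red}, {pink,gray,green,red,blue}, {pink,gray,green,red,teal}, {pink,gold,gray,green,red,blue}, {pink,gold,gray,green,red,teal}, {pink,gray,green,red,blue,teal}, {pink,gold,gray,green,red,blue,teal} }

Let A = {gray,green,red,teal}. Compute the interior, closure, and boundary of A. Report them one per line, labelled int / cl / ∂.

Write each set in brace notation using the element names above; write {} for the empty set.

interior: largest open inside A is {gray,green,red} (from {}, {gray}, {gray,green,red})
cl via duality: int({pink,gold,blue}) = {}, so X∖{} = {pink,gold,gray,green,red,blue,teal}
cl∖int = {pink,gold,blue,teal}

int(A) = {gray,green,red}
cl(A)  = {pink,gold,gray,green,red,blue,teal}
∂A     = {pink,gold,blue,teal}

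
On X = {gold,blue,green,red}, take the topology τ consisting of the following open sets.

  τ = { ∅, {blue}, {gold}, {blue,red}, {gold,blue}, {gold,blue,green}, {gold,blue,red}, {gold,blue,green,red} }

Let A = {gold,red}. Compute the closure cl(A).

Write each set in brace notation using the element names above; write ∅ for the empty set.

{gold,green,red}

closure: X∖int(X∖A) = X∖{blue} = {gold,green,red}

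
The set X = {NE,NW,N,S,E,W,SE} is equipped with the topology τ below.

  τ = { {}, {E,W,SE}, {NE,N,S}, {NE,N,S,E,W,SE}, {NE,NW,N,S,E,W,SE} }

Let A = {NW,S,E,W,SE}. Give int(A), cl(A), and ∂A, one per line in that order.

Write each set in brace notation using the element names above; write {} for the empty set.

open subsets of A: {}, {E,W,SE}; so int(A) = {E,W,SE}
closure: X∖int(X∖A) = X∖{} = {NE,NW,N,S,E,W,SE}
∂A = {NE,NW,N,S,E,W,SE} minus {E,W,SE} = {NE,NW,N,S}

int(A) = {E,W,SE}
cl(A)  = {NE,NW,N,S,E,W,SE}
∂A     = {NE,NW,N,S}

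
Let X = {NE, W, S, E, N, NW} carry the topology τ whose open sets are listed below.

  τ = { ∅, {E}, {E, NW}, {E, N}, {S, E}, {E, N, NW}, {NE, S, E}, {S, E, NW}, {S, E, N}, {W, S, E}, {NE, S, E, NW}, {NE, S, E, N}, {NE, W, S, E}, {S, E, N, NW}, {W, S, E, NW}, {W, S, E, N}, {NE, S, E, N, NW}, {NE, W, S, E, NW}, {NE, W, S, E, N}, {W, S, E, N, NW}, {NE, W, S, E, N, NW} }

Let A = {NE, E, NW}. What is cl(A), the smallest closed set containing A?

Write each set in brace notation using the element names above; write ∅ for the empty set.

cl via duality: int({W, S, N}) = ∅, so X∖∅ = {NE, W, S, E, N, NW}

{NE, W, S, E, N, NW}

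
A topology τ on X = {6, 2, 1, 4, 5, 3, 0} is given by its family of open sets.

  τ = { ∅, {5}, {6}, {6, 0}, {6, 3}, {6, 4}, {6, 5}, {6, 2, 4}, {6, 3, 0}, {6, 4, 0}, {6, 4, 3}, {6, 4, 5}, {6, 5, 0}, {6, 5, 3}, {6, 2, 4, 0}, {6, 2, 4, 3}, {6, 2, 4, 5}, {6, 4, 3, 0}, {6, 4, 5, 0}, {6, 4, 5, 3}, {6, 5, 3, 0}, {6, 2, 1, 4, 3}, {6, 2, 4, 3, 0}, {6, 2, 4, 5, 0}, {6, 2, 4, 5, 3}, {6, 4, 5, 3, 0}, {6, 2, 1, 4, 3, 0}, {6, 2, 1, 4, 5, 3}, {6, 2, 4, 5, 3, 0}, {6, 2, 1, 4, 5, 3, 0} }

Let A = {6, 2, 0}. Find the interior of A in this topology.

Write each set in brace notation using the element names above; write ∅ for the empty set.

{6, 0}

opens ⊆ A: ∅, {6}, {6, 0}; union → int = {6, 0}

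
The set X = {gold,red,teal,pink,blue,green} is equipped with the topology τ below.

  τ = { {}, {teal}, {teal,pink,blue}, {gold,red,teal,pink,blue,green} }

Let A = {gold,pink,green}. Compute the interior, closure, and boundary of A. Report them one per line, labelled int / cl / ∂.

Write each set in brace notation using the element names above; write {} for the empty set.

int(A) = {}
cl(A)  = {gold,red,pink,blue,green}
∂A     = {gold,red,pink,blue,green}

open subsets of A: {}; so int(A) = {}
closure: X∖int(X∖A) = X∖{teal} = {gold,red,pink,blue,green}
∂A = {gold,red,pink,blue,green} minus {} = {gold,red,pink,blue,green}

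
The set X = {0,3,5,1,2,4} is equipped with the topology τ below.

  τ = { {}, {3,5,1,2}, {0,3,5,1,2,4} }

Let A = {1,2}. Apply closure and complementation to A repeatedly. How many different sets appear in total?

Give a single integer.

cl via duality: int({0,3,5,4}) = {}, so X∖{} = {0,3,5,1,2,4}
Write k for closure, c for complement:
  1. A     = {1,2}
  2. kA    = {0,3,5,1,2,4}
  3. cA    = {0,3,5,4}
  4. ckA   = {}
applying k or c yields no new set

4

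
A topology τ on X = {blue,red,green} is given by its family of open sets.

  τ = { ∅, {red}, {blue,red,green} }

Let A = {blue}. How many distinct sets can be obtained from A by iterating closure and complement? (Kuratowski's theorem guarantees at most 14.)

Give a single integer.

closure: X∖int(X∖A) = X∖{red} = {blue,green}
Let k=closure and c=complement:
  1. A     = {blue}
  2. kA    = {blue,green}
  3. cA    = {red,green}
  4. ckA   = {red}
  5. kcA   = {blue,red,green}
  6. ckcA  = ∅
— saturated at 6

6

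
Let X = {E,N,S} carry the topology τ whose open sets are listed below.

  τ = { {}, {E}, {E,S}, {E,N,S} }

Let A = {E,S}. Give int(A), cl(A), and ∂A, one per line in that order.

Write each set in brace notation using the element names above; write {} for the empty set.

int(A) = {E,S}
cl(A)  = {E,N,S}
∂A     = {N}

open subsets of A: {}, {E}, {E,S}; so int(A) = {E,S}
closure: X∖int(X∖A) = X∖{} = {E,N,S}
∂A = {E,N,S} minus {E,S} = {N}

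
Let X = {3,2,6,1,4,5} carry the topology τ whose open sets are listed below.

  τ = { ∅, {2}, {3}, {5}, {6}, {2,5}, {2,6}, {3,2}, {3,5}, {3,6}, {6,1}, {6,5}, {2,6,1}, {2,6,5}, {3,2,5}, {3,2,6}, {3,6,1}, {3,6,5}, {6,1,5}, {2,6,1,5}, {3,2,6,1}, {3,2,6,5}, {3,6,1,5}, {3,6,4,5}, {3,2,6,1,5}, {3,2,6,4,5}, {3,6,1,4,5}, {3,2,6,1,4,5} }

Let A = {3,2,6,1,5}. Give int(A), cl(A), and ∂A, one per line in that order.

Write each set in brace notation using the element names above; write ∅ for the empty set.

opens ⊆ A: ∅, {6}, {3}, {2}, {5}, {6,1}, {3,2}, {3,5}, {2,5}, {6,5}, {3,6}, {2,6}, {3,2,5}, {6,1,5}, {3,6,1}, {3,2,6}, {2,6,5}, {3,6,5}, {2,6,1}, {3,6,1,5}, {3,2,6,5}, {3,2,6,1}, {2,6,1,5}, {3,2,6,1,5}; union → int = {3,2,6,1,5}
complement {4}; its interior ∅; cl(A) = X∖∅ = {3,2,6,1,4,5}
boundary = {3,2,6,1,4,5} ∖ {3,2,6,1,5} = {4}

int(A) = {3,2,6,1,5}
cl(A)  = {3,2,6,1,4,5}
∂A     = {4}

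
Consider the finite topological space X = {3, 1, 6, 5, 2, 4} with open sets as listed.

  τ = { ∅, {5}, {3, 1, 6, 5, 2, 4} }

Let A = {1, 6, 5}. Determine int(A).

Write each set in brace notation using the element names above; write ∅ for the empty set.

open subsets of A: ∅, {5}; so int(A) = {5}

{5}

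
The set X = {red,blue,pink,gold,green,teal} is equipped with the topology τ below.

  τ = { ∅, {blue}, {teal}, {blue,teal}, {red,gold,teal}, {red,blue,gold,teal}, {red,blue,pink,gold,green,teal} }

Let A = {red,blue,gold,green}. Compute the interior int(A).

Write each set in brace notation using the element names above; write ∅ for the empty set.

{blue}

U open, U⊆A: ∅, {blue}. int(A) = ⋃ = {blue}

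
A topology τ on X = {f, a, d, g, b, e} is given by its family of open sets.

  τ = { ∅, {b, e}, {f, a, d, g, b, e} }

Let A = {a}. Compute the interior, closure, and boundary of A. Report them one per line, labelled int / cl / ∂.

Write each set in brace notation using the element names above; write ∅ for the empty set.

int(A) = ∅
cl(A)  = {f, a, d, g}
∂A     = {f, a, d, g}

U open, U⊆A: ∅. int(A) = ⋃ = ∅
X∖A={f, d, g, b, e}, int(X∖A)={b, e}, hence cl(A)={f, a, d, g}
∂A: remove int from cl → {f, a, d, g}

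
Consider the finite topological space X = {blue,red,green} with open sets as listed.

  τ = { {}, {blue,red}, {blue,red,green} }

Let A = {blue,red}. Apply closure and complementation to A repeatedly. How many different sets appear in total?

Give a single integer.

4

closure: X∖int(X∖A) = X∖{} = {blue,red,green}
Let k=closure and c=complement:
  1. A     = {blue,red}
  2. kA    = {blue,red,green}
  3. cA    = {green}
  4. ckA   = {}
— saturated at 4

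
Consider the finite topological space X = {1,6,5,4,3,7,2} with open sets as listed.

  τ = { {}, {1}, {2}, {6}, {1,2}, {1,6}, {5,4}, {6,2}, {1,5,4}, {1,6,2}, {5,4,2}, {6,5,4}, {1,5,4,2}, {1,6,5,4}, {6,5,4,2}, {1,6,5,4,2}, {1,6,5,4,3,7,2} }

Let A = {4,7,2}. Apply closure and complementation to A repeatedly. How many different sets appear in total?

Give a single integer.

10

closure: X∖int(X∖A) = X∖{1,6} = {5,4,3,7,2}
Let k=closure and c=complement:
  1. A     = {4,7,2}
  2. kA    = {5,4,3,7,2}
  3. cA    = {1,6,5,3}
  4. ckA   = {1,6}
  5. kcA   = {1,6,5,4,3,7}
  6. kckA  = {1,6,3,7}
  7. ckcA  = {2}
  8. ckckA = {5,4,2}
  9. kckcA = {3,7,2}
  10. ckckcA = {1,6,5,4}
— saturated at 10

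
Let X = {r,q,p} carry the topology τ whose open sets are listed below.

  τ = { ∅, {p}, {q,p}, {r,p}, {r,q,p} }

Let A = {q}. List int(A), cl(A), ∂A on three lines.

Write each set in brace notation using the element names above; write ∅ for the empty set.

U open, U⊆A: ∅. int(A) = ⋃ = ∅
X∖A={r,p}, int(X∖A)={r,p}, hence cl(A)={q}
∂A: remove int from cl → {q}

int(A) = ∅
cl(A)  = {q}
∂A     = {q}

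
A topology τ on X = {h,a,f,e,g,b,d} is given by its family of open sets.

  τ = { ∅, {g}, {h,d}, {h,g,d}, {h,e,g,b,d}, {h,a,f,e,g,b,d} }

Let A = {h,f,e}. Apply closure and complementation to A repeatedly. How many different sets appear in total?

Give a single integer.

8

complement {a,g,b,d}; its interior {g}; cl(A) = X∖{g} = {h,a,f,e,b,d}
With k = closure, c = complement:
  1. A     = {h,f,e}
  2. kA    = {h,a,f,e,b,d}
  3. cA    = {a,g,b,d}
  4. ckA   = {g}
  5. kcA   = {h,a,f,e,g,b,d}
  6. kckA  = {a,f,e,g,b}
  7. ckcA  = ∅
  8. ckckA = {h,d}
k, c of each give nothing new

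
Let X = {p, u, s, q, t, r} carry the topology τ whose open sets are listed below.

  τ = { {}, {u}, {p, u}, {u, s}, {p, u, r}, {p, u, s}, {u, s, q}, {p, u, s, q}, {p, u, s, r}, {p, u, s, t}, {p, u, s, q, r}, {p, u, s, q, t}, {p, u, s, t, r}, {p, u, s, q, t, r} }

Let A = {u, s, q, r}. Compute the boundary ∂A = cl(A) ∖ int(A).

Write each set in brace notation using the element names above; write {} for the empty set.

{p, t, r}

interior: largest open inside A is {u, s, q} (from {}, {u}, {u, s}, {u, s, q})
cl via duality: int({p, t}) = {}, so X∖{} = {p, u, s, q, t, r}
cl∖int = {p, t, r}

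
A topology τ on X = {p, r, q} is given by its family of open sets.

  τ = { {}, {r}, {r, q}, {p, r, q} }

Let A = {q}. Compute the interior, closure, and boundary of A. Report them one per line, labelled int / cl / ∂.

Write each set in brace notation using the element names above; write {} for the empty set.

int(A) = {}
cl(A)  = {p, q}
∂A     = {p, q}

U open, U⊆A: {}. int(A) = ⋃ = {}
X∖A={p, r}, int(X∖A)={r}, hence cl(A)={p, q}
∂A: remove int from cl → {p, q}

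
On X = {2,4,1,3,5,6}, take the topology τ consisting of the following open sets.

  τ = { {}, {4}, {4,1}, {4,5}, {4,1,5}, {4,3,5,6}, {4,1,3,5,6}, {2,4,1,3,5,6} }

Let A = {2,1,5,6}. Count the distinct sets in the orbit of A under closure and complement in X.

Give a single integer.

6

complement {4,3}; its interior {4}; cl(A) = X∖{4} = {2,1,3,5,6}
With k = closure, c = complement:
  1. A     = {2,1,5,6}
  2. kA    = {2,1,3,5,6}
  3. cA    = {4,3}
  4. ckA   = {4}
  5. kcA   = {2,4,1,3,5,6}
  6. ckcA  = {}
k, c of each give nothing new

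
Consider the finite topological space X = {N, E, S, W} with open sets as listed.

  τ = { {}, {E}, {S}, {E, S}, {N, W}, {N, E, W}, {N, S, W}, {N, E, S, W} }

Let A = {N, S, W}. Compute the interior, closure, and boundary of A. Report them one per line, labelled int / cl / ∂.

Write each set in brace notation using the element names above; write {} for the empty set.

interior: largest open inside A is {N, S, W} (from {}, {S}, {N, W}, {N, S, W})
cl via duality: int({E}) = {E}, so X∖{E} = {N, S, W}
cl∖int = {}

int(A) = {N, S, W}
cl(A)  = {N, S, W}
∂A     = {}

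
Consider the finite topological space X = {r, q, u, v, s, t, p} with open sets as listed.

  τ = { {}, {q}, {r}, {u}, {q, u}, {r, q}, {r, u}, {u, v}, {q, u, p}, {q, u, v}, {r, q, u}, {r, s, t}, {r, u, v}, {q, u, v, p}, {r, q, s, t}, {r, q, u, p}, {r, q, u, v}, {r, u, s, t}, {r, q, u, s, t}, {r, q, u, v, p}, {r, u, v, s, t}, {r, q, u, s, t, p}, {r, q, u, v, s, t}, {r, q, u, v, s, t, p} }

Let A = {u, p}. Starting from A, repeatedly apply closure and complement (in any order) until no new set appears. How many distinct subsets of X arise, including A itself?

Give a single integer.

complement {r, q, v, s, t}; its interior {r, q, s, t}; cl(A) = X∖{r, q, s, t} = {u, v, p}
With k = closure, c = complement:
  1. A     = {u, p}
  2. kA    = {u, v, p}
  3. cA    = {r, q, v, s, t}
  4. ckA   = {r, q, s, t}
  5. kcA   = {r, q, v, s, t, p}
  6. kckA  = {r, q, s, t, p}
  7. ckcA  = {u}
  8. ckckA = {u, v}
k, c of each give nothing new

8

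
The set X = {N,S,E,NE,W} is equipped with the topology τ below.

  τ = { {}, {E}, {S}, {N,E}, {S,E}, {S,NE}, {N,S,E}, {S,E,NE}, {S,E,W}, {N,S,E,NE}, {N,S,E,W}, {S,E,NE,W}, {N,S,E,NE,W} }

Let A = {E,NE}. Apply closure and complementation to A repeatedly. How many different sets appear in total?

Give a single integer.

cl via duality: int({N,S,W}) = {S}, so X∖{S} = {N,E,NE,W}
Write k for closure, c for complement:
  1. A     = {E,NE}
  2. kA    = {N,E,NE,W}
  3. cA    = {N,S,W}
  4. ckA   = {S}
  5. kcA   = {N,S,NE,W}
  6. kckA  = {S,NE,W}
  7. ckcA  = {E}
  8. ckckA = {N,E}
  9. kckcA = {N,E,W}
  10. ckckcA = {S,NE}
applying k or c yields no new set

10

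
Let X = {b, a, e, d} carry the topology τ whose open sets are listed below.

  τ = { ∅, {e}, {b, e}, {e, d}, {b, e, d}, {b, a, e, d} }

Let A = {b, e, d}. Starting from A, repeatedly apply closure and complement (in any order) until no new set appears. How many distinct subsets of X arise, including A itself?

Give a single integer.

4

X∖A={a}, int(X∖A)=∅, hence cl(A)={b, a, e, d}
Orbit (k=closure, c=complement):
  1. A     = {b, e, d}
  2. kA    = {b, a, e, d}
  3. cA    = {a}
  4. ckA   = ∅
(closed under both — stop)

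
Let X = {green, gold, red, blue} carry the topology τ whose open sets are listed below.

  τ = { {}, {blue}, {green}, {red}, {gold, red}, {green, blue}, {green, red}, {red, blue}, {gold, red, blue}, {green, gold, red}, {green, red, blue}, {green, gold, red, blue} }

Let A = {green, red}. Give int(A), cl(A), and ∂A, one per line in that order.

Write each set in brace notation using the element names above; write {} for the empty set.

int(A) = {green, red}
cl(A)  = {green, gold, red}
∂A     = {gold}

U open, U⊆A: {}, {red}, {green}, {green, red}. int(A) = ⋃ = {green, red}
X∖A={gold, blue}, int(X∖A)={blue}, hence cl(A)={green, gold, red}
∂A: remove int from cl → {gold}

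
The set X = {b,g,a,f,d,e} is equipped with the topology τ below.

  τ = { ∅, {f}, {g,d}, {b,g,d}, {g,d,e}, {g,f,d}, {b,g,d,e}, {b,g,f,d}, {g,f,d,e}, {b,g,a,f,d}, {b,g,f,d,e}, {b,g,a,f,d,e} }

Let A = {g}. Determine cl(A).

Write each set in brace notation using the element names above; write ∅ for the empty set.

{b,g,a,d,e}

complement {b,a,f,d,e}; its interior {f}; cl(A) = X∖{f} = {b,g,a,d,e}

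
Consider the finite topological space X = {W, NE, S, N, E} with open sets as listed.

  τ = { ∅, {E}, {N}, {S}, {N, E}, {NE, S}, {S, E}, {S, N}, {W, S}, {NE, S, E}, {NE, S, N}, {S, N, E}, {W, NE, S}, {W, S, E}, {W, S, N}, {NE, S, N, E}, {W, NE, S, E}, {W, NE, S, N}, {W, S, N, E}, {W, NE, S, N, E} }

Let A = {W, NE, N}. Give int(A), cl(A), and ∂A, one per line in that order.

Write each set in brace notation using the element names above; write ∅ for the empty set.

int(A) = {N}
cl(A)  = {W, NE, N}
∂A     = {W, NE}

U open, U⊆A: ∅, {N}. int(A) = ⋃ = {N}
X∖A={S, E}, int(X∖A)={S, E}, hence cl(A)={W, NE, N}
∂A: remove int from cl → {W, NE}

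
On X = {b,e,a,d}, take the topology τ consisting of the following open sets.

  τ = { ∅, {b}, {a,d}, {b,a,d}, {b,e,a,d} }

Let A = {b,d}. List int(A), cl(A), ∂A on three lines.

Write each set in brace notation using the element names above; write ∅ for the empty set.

interior: largest open inside A is {b} (from ∅, {b})
cl via duality: int({e,a}) = ∅, so X∖∅ = {b,e,a,d}
cl∖int = {e,a,d}

int(A) = {b}
cl(A)  = {b,e,a,d}
∂A     = {e,a,d}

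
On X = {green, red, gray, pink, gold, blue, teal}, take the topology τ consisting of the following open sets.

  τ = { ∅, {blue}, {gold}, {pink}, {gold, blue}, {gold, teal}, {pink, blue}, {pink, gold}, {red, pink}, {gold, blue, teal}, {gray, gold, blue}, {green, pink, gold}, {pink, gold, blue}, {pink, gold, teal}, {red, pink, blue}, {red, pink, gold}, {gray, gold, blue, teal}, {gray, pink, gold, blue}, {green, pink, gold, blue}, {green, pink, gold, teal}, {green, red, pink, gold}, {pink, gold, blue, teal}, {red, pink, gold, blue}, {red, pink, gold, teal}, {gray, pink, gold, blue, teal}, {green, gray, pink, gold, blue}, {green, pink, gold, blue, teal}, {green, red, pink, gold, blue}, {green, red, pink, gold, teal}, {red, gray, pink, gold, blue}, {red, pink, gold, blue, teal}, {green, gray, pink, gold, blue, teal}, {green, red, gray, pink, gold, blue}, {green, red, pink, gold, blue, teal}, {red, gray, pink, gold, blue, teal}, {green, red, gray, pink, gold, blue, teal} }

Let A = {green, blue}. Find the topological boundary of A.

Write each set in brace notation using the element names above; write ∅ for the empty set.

U open, U⊆A: ∅, {blue}. int(A) = ⋃ = {blue}
X∖A={red, gray, pink, gold, teal}, int(X∖A)={red, pink, gold, teal}, hence cl(A)={green, gray, blue}
∂A: remove int from cl → {green, gray}

{green, gray}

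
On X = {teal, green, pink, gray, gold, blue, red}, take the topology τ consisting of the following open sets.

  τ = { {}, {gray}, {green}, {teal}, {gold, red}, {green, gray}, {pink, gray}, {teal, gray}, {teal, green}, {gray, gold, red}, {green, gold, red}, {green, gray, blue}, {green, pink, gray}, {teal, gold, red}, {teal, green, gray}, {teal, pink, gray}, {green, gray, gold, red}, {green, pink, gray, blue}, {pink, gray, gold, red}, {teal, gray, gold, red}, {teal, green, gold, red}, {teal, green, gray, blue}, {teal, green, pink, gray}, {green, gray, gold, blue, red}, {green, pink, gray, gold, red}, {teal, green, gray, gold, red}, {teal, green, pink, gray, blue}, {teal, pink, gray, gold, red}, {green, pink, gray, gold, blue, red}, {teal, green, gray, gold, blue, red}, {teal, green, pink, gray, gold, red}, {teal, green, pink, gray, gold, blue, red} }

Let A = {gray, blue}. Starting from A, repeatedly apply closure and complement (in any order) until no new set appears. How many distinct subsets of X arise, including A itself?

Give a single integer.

X∖A={teal, green, pink, gold, red}, int(X∖A)={teal, green, gold, red}, hence cl(A)={pink, gray, blue}
Orbit (k=closure, c=complement):
  1. A     = {gray, blue}
  2. kA    = {pink, gray, blue}
  3. cA    = {teal, green, pink, gold, red}
  4. ckA   = {teal, green, gold, red}
  5. kcA   = {teal, green, pink, gold, blue, red}
  6. kckA  = {teal, green, gold, blue, red}
  7. ckcA  = {gray}
  8. ckckA = {pink, gray}
(closed under both — stop)

8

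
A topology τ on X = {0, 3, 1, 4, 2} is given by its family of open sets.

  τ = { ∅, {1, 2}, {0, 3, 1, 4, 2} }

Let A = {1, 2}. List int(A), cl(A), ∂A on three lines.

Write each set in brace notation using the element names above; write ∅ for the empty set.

int(A) = {1, 2}
cl(A)  = {0, 3, 1, 4, 2}
∂A     = {0, 3, 4}

U open, U⊆A: ∅, {1, 2}. int(A) = ⋃ = {1, 2}
X∖A={0, 3, 4}, int(X∖A)=∅, hence cl(A)={0, 3, 1, 4, 2}
∂A: remove int from cl → {0, 3, 4}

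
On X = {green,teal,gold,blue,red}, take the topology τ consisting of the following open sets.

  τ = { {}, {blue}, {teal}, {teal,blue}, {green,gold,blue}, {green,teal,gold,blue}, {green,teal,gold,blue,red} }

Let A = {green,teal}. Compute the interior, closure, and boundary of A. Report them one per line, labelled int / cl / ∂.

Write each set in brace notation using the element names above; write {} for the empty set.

int(A) = {teal}
cl(A)  = {green,teal,gold,red}
∂A     = {green,gold,red}

opens ⊆ A: {}, {teal}; union → int = {teal}
complement {gold,blue,red}; its interior {blue}; cl(A) = X∖{blue} = {green,teal,gold,red}
boundary = {green,teal,gold,red} ∖ {teal} = {green,gold,red}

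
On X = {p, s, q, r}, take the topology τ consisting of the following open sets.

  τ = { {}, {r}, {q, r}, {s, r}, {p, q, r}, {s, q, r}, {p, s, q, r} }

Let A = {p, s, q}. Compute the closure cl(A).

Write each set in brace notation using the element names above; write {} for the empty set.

{p, s, q}

closure: X∖int(X∖A) = X∖{r} = {p, s, q}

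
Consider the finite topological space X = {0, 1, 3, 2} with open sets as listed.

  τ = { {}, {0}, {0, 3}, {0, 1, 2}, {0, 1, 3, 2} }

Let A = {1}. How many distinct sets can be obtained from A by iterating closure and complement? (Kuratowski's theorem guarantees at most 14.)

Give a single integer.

6

cl via duality: int({0, 3, 2}) = {0, 3}, so X∖{0, 3} = {1, 2}
Write k for closure, c for complement:
  1. A     = {1}
  2. kA    = {1, 2}
  3. cA    = {0, 3, 2}
  4. ckA   = {0, 3}
  5. kcA   = {0, 1, 3, 2}
  6. ckcA  = {}
applying k or c yields no new set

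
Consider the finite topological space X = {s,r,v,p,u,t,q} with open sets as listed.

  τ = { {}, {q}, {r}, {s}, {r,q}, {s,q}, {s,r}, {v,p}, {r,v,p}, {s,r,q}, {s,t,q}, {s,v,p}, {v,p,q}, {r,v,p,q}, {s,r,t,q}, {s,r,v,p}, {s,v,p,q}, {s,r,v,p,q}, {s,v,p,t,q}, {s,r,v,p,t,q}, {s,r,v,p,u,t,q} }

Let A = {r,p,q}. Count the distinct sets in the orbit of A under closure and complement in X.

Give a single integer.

10

complement {s,v,u,t}; its interior {s}; cl(A) = X∖{s} = {r,v,p,u,t,q}
With k = closure, c = complement:
  1. A     = {r,p,q}
  2. kA    = {r,v,p,u,t,q}
  3. cA    = {s,v,u,t}
  4. ckA   = {s}
  5. kcA   = {s,v,p,u,t}
  6. kckA  = {s,u,t}
  7. ckcA  = {r,q}
  8. ckckA = {r,v,p,q}
  9. kckcA = {r,u,t,q}
  10. ckckcA = {s,v,p}
k, c of each give nothing new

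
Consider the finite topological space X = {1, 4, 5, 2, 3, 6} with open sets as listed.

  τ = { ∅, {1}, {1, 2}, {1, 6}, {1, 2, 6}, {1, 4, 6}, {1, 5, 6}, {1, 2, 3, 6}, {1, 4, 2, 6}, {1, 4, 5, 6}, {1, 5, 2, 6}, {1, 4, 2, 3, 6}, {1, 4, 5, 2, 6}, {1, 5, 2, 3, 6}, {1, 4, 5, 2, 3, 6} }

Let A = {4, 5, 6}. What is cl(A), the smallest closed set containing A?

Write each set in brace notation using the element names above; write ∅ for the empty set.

complement {1, 2, 3}; its interior {1, 2}; cl(A) = X∖{1, 2} = {4, 5, 3, 6}

{4, 5, 3, 6}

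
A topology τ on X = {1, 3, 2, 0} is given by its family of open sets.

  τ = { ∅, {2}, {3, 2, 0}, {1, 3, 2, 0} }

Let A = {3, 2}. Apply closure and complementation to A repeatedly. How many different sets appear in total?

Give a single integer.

6

complement {1, 0}; its interior ∅; cl(A) = X∖∅ = {1, 3, 2, 0}
With k = closure, c = complement:
  1. A     = {3, 2}
  2. kA    = {1, 3, 2, 0}
  3. cA    = {1, 0}
  4. ckA   = ∅
  5. kcA   = {1, 3, 0}
  6. ckcA  = {2}
k, c of each give nothing new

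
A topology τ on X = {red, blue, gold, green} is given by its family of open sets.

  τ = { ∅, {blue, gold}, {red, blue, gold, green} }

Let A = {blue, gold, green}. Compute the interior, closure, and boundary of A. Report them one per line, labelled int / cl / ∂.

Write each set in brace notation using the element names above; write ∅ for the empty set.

int(A) = {blue, gold}
cl(A)  = {red, blue, gold, green}
∂A     = {red, green}

opens ⊆ A: ∅, {blue, gold}; union → int = {blue, gold}
complement {red}; its interior ∅; cl(A) = X∖∅ = {red, blue, gold, green}
boundary = {red, blue, gold, green} ∖ {blue, gold} = {red, green}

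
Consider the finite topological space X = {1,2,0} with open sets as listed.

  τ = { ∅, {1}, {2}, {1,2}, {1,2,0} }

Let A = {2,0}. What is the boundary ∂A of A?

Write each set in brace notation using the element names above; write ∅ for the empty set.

opens ⊆ A: ∅, {2}; union → int = {2}
complement {1}; its interior {1}; cl(A) = X∖{1} = {2,0}
boundary = {2,0} ∖ {2} = {0}

{0}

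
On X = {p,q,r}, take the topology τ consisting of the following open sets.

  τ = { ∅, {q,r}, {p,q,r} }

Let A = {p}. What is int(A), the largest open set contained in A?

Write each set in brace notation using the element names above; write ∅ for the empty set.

∅

opens ⊆ A: ∅; union → int = ∅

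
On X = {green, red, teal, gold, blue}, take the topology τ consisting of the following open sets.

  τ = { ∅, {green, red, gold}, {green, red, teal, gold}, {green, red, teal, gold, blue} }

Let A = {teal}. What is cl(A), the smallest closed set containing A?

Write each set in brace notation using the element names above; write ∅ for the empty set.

{teal, blue}

closure: X∖int(X∖A) = X∖{green, red, gold} = {teal, blue}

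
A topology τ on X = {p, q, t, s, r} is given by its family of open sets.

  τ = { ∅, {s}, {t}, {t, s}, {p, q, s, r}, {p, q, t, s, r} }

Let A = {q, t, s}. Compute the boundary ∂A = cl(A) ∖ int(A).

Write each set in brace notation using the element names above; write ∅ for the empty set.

{p, q, r}

interior: largest open inside A is {t, s} (from ∅, {t}, {s}, {t, s})
cl via duality: int({p, r}) = ∅, so X∖∅ = {p, q, t, s, r}
cl∖int = {p, q, r}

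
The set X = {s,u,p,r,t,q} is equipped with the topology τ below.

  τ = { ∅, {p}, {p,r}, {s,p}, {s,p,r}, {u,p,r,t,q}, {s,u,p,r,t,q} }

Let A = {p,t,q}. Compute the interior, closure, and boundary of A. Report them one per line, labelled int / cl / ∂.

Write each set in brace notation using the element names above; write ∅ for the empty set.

int(A) = {p}
cl(A)  = {s,u,p,r,t,q}
∂A     = {s,u,r,t,q}

open subsets of A: ∅, {p}; so int(A) = {p}
closure: X∖int(X∖A) = X∖∅ = {s,u,p,r,t,q}
∂A = {s,u,p,r,t,q} minus {p} = {s,u,r,t,q}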